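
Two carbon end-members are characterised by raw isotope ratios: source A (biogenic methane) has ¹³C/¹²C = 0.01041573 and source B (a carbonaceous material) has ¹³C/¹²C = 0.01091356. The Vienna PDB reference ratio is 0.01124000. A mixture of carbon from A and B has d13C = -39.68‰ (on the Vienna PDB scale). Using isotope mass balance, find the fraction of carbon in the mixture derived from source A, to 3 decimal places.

δ_A = (0.01041573/0.01124000 − 1)×1000 = (0.926666 − 1)×1000 = -73.334‰
δ_B = (0.01091356/0.01124000 − 1)×1000 = (0.970957 − 1)×1000 = -29.043‰
f_A = (δ_mix − δ_B)/(δ_A − δ_B) = (-39.68 − (-29.043))/(-73.334 − (-29.043))
f_A = -10.637 / -44.291 = 0.2402

0.240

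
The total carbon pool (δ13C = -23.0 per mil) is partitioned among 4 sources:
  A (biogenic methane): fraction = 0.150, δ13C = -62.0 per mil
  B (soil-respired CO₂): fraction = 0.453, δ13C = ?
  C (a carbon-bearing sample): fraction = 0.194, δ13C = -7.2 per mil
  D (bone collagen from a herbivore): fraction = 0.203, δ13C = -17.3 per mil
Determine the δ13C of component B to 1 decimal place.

-19.4 per mil

Isotope mass balance: δ_bulk = Σ fᵢ·δᵢ.
-23.0 = 0.150×(-62.0) + 0.453×δ_B + 0.194×(-7.2) + 0.203×(-17.3)
0.453·δ_B = -23.0 − (-14.209) = -8.791
δ_B = -8.791 / 0.453 = -19.41 per mil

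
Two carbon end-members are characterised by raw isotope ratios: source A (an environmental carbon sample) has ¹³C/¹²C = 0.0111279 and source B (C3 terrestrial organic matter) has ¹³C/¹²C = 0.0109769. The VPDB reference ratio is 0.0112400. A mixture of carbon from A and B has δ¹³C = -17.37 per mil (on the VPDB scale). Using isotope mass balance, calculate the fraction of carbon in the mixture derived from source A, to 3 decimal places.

0.449

δ_A = (0.0111279/0.0112400 − 1)×1000 = (0.990027 − 1)×1000 = -9.973 per mil
δ_B = (0.0109769/0.0112400 − 1)×1000 = (0.976593 − 1)×1000 = -23.407 per mil
f_A = (δ_mix − δ_B)/(δ_A − δ_B) = (-17.37 − (-23.407))/(-9.973 − (-23.407))
f_A = 6.037 / 13.434 = 0.4494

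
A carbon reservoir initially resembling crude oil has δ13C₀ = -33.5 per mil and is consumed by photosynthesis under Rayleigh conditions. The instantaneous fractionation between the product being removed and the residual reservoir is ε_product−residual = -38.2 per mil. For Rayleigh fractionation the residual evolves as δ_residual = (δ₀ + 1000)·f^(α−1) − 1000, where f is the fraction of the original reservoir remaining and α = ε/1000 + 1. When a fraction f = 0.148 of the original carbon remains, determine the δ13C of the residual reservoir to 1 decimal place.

39.7 per mil

Rayleigh residual: δ_res = (δ₀ + 1000)·f^(α−1) − 1000
α = ε/1000 + 1 = 0.96180, so α − 1 = -0.03820
f^(α−1) = 0.148^(-0.03820) = 1.075712
δ_res = (-33.5 + 1000) × 1.075712 − 1000 = 1039.676 − 1000 = 39.68 per mil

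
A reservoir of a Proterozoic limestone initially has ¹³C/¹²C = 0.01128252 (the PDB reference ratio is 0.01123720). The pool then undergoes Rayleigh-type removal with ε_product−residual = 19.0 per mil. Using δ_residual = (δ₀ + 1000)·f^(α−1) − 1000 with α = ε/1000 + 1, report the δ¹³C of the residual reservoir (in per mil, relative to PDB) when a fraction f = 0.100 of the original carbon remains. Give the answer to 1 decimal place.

δ₀ = (0.01128252/0.01123720 − 1)×1000 = (1.004033 − 1)×1000 = 4.033 per mil
α − 1 = ε/1000 = 0.0190
f^(α−1) = 0.100^(0.0190) = 0.957194
δ_res = (4.033 + 1000) × 0.957194 − 1000 = 961.054 − 1000 = -38.95 per mil

-38.9 per mil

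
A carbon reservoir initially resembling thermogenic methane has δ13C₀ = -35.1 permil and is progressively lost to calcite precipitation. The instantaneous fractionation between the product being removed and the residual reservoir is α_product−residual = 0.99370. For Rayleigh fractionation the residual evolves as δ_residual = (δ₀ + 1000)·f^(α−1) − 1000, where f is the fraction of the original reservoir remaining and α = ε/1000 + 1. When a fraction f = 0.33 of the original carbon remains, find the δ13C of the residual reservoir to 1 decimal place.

Rayleigh residual: δ_res = (δ₀ + 1000)·f^(α−1) − 1000
α − 1 = -0.00630
f^(α−1) = 0.33^(-0.00630) = 1.007009
δ_res = (-35.1 + 1000) × 1.007009 − 1000 = 971.663 − 1000 = -28.34 permil

-28.3 permil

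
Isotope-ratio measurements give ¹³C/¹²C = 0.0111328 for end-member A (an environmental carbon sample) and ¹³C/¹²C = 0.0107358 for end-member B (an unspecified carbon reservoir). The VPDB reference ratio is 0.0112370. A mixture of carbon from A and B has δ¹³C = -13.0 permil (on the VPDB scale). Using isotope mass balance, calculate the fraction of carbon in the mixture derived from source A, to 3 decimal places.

0.895

δ_A = (0.0111328/0.0112370 − 1)×1000 = (0.990727 − 1)×1000 = -9.273 permil
δ_B = (0.0107358/0.0112370 − 1)×1000 = (0.955397 − 1)×1000 = -44.603 permil
f_A = (δ_mix − δ_B)/(δ_A − δ_B) = (-13.0 − (-44.603))/(-9.273 − (-44.603))
f_A = 31.603 / 35.330 = 0.8945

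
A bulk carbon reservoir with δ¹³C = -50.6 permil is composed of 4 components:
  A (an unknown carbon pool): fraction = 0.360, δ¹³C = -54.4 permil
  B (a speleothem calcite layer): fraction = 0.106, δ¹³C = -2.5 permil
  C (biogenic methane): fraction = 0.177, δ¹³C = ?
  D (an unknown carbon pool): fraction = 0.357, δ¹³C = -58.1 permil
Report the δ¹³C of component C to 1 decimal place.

-56.5 permil

Isotope mass balance: δ_bulk = Σ fᵢ·δᵢ.
-50.6 = 0.360×(-54.4) + 0.106×(-2.5) + 0.177×δ_C + 0.357×(-58.1)
0.177·δ_C = -50.6 − (-40.591) = -10.009
δ_C = -10.009 / 0.177 = -56.55 permil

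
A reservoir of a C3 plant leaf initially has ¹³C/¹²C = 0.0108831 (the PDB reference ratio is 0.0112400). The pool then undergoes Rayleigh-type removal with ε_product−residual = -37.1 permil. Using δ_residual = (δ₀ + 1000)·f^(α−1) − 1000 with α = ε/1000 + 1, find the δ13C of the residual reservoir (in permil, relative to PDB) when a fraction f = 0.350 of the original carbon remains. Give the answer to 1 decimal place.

6.7 permil

δ₀ = (0.0108831/0.0112400 − 1)×1000 = (0.968247 − 1)×1000 = -31.753 permil
α − 1 = ε/1000 = -0.0371
f^(α−1) = 0.350^(-0.0371) = 1.039717
δ_res = (-31.753 + 1000) × 1.039717 − 1000 = 1006.703 − 1000 = 6.70 permil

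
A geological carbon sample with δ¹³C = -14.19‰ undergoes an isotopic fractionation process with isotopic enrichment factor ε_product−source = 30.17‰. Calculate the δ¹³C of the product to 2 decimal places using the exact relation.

15.55‰

Exactly, δ_product = (δ_source + 1000)·(ε/1000 + 1) − 1000.
δ_product = (-14.19 + 1000) × (30.17/1000 + 1) − 1000
δ_product = 15.552‰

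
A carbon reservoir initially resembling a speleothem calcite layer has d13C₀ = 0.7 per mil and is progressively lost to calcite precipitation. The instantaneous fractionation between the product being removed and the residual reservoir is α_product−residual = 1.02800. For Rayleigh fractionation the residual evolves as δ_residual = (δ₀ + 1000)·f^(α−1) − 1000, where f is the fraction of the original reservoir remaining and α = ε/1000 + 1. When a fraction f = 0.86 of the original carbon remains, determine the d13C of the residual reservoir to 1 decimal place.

-3.5 per mil

Rayleigh residual: δ_res = (δ₀ + 1000)·f^(α−1) − 1000
α − 1 = 0.02800
f^(α−1) = 0.86^(0.02800) = 0.995786
δ_res = (0.7 + 1000) × 0.995786 − 1000 = 996.483 − 1000 = -3.52 per mil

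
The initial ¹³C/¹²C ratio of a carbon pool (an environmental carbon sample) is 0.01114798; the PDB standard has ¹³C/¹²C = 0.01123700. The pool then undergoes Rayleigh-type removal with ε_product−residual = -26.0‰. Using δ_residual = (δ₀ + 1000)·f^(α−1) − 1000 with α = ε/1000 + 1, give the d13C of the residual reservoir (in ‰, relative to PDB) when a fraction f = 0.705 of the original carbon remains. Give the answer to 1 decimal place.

δ₀ = (0.01114798/0.01123700 − 1)×1000 = (0.992078 − 1)×1000 = -7.922‰
α − 1 = ε/1000 = -0.0260
f^(α−1) = 0.705^(-0.0260) = 1.009130
δ_res = (-7.922 + 1000) × 1.009130 − 1000 = 1001.136 − 1000 = 1.14‰

1.1‰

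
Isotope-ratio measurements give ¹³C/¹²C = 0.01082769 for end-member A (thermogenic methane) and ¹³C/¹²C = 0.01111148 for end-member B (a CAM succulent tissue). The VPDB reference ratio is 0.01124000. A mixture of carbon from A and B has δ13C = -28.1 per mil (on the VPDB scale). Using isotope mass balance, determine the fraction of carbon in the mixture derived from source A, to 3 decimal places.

0.660

δ_A = (0.01082769/0.01124000 − 1)×1000 = (0.963318 − 1)×1000 = -36.682 per mil
δ_B = (0.01111148/0.01124000 − 1)×1000 = (0.988566 − 1)×1000 = -11.434 per mil
f_A = (δ_mix − δ_B)/(δ_A − δ_B) = (-28.1 − (-11.434))/(-36.682 − (-11.434))
f_A = -16.666 / -25.248 = 0.6601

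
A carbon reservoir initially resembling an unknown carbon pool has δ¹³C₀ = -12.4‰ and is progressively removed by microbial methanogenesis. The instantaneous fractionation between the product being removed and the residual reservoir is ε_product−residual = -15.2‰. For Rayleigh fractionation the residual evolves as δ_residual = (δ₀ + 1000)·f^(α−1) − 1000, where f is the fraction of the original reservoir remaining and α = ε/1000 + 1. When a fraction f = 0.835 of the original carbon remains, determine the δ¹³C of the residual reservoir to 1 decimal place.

Rayleigh residual: δ_res = (δ₀ + 1000)·f^(α−1) − 1000
α = ε/1000 + 1 = 0.98480, so α − 1 = -0.01520
f^(α−1) = 0.835^(-0.01520) = 1.002745
δ_res = (-12.4 + 1000) × 1.002745 − 1000 = 990.311 − 1000 = -9.69‰

-9.7‰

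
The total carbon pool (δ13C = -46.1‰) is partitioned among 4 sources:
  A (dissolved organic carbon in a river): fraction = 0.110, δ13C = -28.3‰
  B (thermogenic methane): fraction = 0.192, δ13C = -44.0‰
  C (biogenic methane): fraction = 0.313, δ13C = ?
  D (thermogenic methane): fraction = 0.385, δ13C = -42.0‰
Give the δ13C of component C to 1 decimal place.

-58.7‰

Isotope mass balance: δ_bulk = Σ fᵢ·δᵢ.
-46.1 = 0.110×(-28.3) + 0.192×(-44.0) + 0.313×δ_C + 0.385×(-42.0)
0.313·δ_C = -46.1 − (-27.731) = -18.369
δ_C = -18.369 / 0.313 = -58.69‰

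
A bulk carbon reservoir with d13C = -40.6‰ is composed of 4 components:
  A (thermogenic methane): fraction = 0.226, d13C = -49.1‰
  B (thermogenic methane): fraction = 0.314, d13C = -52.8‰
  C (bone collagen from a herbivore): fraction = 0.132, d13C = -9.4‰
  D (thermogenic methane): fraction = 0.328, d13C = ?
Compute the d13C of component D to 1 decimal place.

-35.6‰

Isotope mass balance: δ_bulk = Σ fᵢ·δᵢ.
-40.6 = 0.226×(-49.1) + 0.314×(-52.8) + 0.132×(-9.4) + 0.328×δ_D
0.328·δ_D = -40.6 − (-28.917) = -11.683
δ_D = -11.683 / 0.328 = -35.62‰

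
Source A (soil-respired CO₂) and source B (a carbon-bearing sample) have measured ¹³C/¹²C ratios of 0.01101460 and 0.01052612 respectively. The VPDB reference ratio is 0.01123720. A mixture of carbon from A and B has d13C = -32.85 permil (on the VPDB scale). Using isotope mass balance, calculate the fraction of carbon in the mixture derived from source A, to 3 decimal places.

0.700

δ_A = (0.01101460/0.01123720 − 1)×1000 = (0.980191 − 1)×1000 = -19.809 permil
δ_B = (0.01052612/0.01123720 − 1)×1000 = (0.936721 − 1)×1000 = -63.279 permil
f_A = (δ_mix − δ_B)/(δ_A − δ_B) = (-32.85 − (-63.279))/(-19.809 − (-63.279))
f_A = 30.429 / 43.470 = 0.7000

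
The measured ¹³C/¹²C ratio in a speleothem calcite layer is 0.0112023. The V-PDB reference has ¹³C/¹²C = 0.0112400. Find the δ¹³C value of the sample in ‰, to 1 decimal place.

δ¹³C = (R_sample / R_standard − 1) × 1000
R_sample / R_standard = 0.0112023 / 0.0112400 = 0.996646
δ¹³C = (0.996646 − 1) × 1000 = -3.35‰

-3.4‰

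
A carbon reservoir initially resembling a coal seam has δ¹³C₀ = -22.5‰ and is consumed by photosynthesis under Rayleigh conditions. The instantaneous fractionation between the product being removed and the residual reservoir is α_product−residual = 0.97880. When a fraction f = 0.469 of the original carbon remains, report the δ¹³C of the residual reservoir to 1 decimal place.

Rayleigh residual: δ_res = (δ₀ + 1000)·f^(α−1) − 1000
α − 1 = -0.02120
f^(α−1) = 0.469^(-0.02120) = 1.016181
δ_res = (-22.5 + 1000) × 1.016181 − 1000 = 993.317 − 1000 = -6.68‰

-6.7‰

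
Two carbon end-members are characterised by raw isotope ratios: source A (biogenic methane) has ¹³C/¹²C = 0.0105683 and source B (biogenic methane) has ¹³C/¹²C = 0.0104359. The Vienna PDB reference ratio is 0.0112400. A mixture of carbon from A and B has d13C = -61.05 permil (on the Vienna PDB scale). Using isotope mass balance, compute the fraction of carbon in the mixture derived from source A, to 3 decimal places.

δ_A = (0.0105683/0.0112400 − 1)×1000 = (0.940240 − 1)×1000 = -59.760 permil
δ_B = (0.0104359/0.0112400 − 1)×1000 = (0.928461 − 1)×1000 = -71.539 permil
f_A = (δ_mix − δ_B)/(δ_A − δ_B) = (-61.05 − (-71.539))/(-59.760 − (-71.539))
f_A = 10.489 / 11.779 = 0.8905

0.890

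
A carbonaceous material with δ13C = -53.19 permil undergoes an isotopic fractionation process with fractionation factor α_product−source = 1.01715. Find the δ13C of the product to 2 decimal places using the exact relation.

-36.95 permil

δ_product = (δ_source + 1000)·α − 1000
δ_product = (-53.19 + 1000) × 1.01715 − 1000
δ_product = 963.048 − 1000 = -36.952 permil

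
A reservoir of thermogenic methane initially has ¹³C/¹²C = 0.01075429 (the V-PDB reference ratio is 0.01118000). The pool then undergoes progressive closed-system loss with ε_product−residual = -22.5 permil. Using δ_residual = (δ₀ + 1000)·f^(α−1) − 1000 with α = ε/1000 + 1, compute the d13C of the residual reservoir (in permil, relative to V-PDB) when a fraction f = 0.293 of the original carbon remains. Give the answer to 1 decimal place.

δ₀ = (0.01075429/0.01118000 − 1)×1000 = (0.961922 − 1)×1000 = -38.078 permil
α − 1 = ε/1000 = -0.0225
f^(α−1) = 0.293^(-0.0225) = 1.028006
δ_res = (-38.078 + 1000) × 1.028006 − 1000 = 988.861 − 1000 = -11.14 permil

-11.1 permil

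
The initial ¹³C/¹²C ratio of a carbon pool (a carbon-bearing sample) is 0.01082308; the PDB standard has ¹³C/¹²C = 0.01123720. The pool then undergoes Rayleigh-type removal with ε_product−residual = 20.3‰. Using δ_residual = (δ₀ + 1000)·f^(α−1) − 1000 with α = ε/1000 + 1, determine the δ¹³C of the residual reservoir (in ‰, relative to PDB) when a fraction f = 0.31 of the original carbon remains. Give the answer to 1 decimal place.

-59.5‰

δ₀ = (0.01082308/0.01123720 − 1)×1000 = (0.963147 − 1)×1000 = -36.853‰
α − 1 = ε/1000 = 0.0203
f^(α−1) = 0.31^(0.0203) = 0.976505
δ_res = (-36.853 + 1000) × 0.976505 − 1000 = 940.519 − 1000 = -59.48‰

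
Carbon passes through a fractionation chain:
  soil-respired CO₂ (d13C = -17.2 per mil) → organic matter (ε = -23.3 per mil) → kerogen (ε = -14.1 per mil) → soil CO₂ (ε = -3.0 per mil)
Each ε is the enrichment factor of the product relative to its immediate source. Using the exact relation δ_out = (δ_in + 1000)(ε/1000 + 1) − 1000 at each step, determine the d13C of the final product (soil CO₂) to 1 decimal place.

step 1: δ = (-17.20 + 1000)·(-23.3/1000 + 1) − 1000 = -40.10 per mil
step 2: δ = (-40.10 + 1000)·(-14.1/1000 + 1) − 1000 = -53.63 per mil
step 3: δ = (-53.63 + 1000)·(-3.0/1000 + 1) − 1000 = -56.47 per mil

-56.5 per mil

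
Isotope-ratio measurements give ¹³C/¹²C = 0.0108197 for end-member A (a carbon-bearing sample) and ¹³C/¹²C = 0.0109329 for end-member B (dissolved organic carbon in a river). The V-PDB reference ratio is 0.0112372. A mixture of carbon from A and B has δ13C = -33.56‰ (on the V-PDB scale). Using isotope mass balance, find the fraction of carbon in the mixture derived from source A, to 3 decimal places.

δ_A = (0.0108197/0.0112372 − 1)×1000 = (0.962847 − 1)×1000 = -37.153‰
δ_B = (0.0109329/0.0112372 − 1)×1000 = (0.972920 − 1)×1000 = -27.080‰
f_A = (δ_mix − δ_B)/(δ_A − δ_B) = (-33.56 − (-27.080))/(-37.153 − (-27.080))
f_A = -6.480 / -10.074 = 0.6433

0.643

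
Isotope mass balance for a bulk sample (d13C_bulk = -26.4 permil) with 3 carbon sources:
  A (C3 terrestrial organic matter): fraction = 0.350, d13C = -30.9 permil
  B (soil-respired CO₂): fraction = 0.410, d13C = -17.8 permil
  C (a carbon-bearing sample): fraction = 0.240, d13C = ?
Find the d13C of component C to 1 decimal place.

Isotope mass balance: δ_bulk = Σ fᵢ·δᵢ.
-26.4 = 0.350×(-30.9) + 0.410×(-17.8) + 0.240×δ_C
0.240·δ_C = -26.4 − (-18.113) = -8.287
δ_C = -8.287 / 0.240 = -34.53 permil

-34.5 permil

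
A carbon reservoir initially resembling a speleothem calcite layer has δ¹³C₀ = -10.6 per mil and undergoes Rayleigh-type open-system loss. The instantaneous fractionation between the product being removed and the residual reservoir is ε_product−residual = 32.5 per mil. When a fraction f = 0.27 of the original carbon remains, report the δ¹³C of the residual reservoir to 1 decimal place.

Rayleigh residual: δ_res = (δ₀ + 1000)·f^(α−1) − 1000
α = ε/1000 + 1 = 1.03250, so α − 1 = 0.03250
f^(α−1) = 0.27^(0.03250) = 0.958339
δ_res = (-10.6 + 1000) × 0.958339 − 1000 = 948.181 − 1000 = -51.82 per mil

-51.8 per mil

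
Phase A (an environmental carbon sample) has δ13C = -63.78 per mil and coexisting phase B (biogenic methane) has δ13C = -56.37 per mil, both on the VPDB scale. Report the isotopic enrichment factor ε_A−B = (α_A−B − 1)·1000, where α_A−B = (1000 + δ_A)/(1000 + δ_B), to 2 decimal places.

α_A−B = (1000 + -63.78) / (1000 + -56.37) = 936.22 / 943.63 = 0.992147
ε_A−B = (0.992147 − 1) × 1000 = -7.853 per mil
(The approximation ε ≈ δ_A − δ_B would give -7.41 per mil.)

-7.85 per mil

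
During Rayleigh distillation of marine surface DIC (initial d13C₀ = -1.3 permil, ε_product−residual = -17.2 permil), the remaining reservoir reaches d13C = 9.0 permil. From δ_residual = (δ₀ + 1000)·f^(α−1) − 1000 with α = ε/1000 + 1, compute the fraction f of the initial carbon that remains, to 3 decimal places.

α − 1 = ε/1000 = -0.0172
(δ_res + 1000)/(δ₀ + 1000) = (9.0 + 1000)/(-1.3 + 1000) = 1009.0/998.7 = 1.010313
f = 1.010313^(1/-0.0172) = exp(ln(1.010313)/-0.0172) = exp(0.01026/-0.0172)
f = exp(-0.5965) = 0.5507

0.551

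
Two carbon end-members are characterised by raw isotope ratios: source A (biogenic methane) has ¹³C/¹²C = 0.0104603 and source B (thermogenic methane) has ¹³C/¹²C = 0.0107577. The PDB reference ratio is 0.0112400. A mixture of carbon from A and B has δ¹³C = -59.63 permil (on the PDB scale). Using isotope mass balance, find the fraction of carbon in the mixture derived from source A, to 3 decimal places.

δ_A = (0.0104603/0.0112400 − 1)×1000 = (0.930632 − 1)×1000 = -69.368 permil
δ_B = (0.0107577/0.0112400 − 1)×1000 = (0.957091 − 1)×1000 = -42.909 permil
f_A = (δ_mix − δ_B)/(δ_A − δ_B) = (-59.63 − (-42.909))/(-69.368 − (-42.909))
f_A = -16.721 / -26.459 = 0.6319

0.632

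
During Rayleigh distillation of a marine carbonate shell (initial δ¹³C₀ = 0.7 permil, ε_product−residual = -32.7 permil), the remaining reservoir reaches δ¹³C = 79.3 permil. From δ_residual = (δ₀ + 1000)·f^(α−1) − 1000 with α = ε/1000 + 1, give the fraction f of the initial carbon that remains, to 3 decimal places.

α − 1 = ε/1000 = -0.0327
(δ_res + 1000)/(δ₀ + 1000) = (79.3 + 1000)/(0.7 + 1000) = 1079.3/1000.7 = 1.078545
f = 1.078545^(1/-0.0327) = exp(ln(1.078545)/-0.0327) = exp(0.07561/-0.0327)
f = exp(-2.3123) = 0.0990

0.099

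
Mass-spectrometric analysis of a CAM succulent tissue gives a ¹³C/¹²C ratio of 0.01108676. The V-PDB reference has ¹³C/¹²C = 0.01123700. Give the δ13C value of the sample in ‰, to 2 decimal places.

δ13C = (R_sample / R_standard − 1) × 1000
R_sample / R_standard = 0.01108676 / 0.01123700 = 0.986630
δ13C = (0.986630 − 1) × 1000 = -13.370‰

-13.37‰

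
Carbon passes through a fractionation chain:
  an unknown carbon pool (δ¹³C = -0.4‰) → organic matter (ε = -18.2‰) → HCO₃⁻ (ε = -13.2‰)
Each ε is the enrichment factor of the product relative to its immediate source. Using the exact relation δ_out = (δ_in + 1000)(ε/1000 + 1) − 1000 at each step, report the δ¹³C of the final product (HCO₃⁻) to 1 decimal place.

-31.5‰

step 1: δ = (-0.40 + 1000)·(-18.2/1000 + 1) − 1000 = -18.59‰
step 2: δ = (-18.59 + 1000)·(-13.2/1000 + 1) − 1000 = -31.55‰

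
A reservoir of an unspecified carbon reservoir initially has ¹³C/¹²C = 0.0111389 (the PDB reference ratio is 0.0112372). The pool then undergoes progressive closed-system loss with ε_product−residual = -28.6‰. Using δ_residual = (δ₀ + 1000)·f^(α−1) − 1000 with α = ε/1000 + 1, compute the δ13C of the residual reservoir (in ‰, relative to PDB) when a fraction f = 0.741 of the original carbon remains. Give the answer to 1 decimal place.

δ₀ = (0.0111389/0.0112372 − 1)×1000 = (0.991252 − 1)×1000 = -8.748‰
α − 1 = ε/1000 = -0.0286
f^(α−1) = 0.741^(-0.0286) = 1.008610
δ_res = (-8.748 + 1000) × 1.008610 − 1000 = 999.787 − 1000 = -0.21‰

-0.2‰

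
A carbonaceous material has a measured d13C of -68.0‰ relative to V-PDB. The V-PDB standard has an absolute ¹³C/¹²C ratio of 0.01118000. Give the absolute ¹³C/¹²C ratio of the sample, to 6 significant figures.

R_sample = R_standard × (d13C/1000 + 1)
R_sample = 0.01118000 × (-68.0/1000 + 1) = 0.01118000 × 0.932000
R_sample = 0.0104198

0.0104198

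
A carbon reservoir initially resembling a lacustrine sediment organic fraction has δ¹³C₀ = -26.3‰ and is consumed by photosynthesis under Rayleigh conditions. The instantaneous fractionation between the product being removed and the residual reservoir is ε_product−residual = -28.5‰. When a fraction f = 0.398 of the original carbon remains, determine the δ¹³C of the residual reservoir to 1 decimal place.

-0.4‰

Rayleigh residual: δ_res = (δ₀ + 1000)·f^(α−1) − 1000
α = ε/1000 + 1 = 0.97150, so α − 1 = -0.02850
f^(α−1) = 0.398^(-0.02850) = 1.026605
δ_res = (-26.3 + 1000) × 1.026605 − 1000 = 999.605 − 1000 = -0.39‰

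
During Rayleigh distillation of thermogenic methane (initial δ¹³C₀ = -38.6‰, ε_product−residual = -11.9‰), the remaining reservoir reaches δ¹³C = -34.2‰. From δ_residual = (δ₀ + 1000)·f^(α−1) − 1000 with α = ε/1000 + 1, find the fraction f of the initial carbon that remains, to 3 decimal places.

α − 1 = ε/1000 = -0.0119
(δ_res + 1000)/(δ₀ + 1000) = (-34.2 + 1000)/(-38.6 + 1000) = 965.8/961.4 = 1.004577
f = 1.004577^(1/-0.0119) = exp(ln(1.004577)/-0.0119) = exp(0.00457/-0.0119)
f = exp(-0.3837) = 0.6813

0.681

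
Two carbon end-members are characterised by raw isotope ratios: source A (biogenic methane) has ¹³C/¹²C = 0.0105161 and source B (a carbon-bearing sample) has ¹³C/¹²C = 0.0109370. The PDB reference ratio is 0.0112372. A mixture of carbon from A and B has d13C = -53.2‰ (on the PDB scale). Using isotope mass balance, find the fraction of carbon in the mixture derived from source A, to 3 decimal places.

0.707

δ_A = (0.0105161/0.0112372 − 1)×1000 = (0.935829 − 1)×1000 = -64.171‰
δ_B = (0.0109370/0.0112372 − 1)×1000 = (0.973285 − 1)×1000 = -26.715‰
f_A = (δ_mix − δ_B)/(δ_A − δ_B) = (-53.2 − (-26.715))/(-64.171 − (-26.715))
f_A = -26.485 / -37.456 = 0.7071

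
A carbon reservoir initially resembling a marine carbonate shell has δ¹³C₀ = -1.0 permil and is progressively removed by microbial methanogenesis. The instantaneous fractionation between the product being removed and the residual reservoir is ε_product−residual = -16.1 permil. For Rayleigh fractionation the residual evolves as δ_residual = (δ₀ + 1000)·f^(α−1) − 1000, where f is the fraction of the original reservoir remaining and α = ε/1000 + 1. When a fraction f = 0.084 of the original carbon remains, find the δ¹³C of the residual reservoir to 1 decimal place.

Rayleigh residual: δ_res = (δ₀ + 1000)·f^(α−1) − 1000
α = ε/1000 + 1 = 0.98390, so α − 1 = -0.01610
f^(α−1) = 0.084^(-0.01610) = 1.040685
δ_res = (-1.0 + 1000) × 1.040685 − 1000 = 1039.644 − 1000 = 39.64 permil

39.6 permil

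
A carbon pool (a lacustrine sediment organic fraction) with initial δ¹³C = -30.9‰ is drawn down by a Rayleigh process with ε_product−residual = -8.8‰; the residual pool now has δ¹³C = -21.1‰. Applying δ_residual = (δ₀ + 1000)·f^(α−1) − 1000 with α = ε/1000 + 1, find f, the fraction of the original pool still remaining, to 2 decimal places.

0.32

α − 1 = ε/1000 = -0.0088
(δ_res + 1000)/(δ₀ + 1000) = (-21.1 + 1000)/(-30.9 + 1000) = 978.9/969.1 = 1.010112
f = 1.010112^(1/-0.0088) = exp(ln(1.010112)/-0.0088) = exp(0.01006/-0.0088)
f = exp(-1.1434) = 0.3187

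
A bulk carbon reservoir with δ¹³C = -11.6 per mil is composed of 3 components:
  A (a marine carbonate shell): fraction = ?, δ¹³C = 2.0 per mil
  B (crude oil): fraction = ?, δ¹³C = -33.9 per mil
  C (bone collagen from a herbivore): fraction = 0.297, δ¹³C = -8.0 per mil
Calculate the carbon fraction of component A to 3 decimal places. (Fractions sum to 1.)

Let f_A and f_B be the unknown fractions; fractions sum to 1 so f_A + f_B = 0.703.
Mass balance: Σ fᵢ·δᵢ = δ_bulk ⇒ f_A·(2.0) + f_B·(-33.9) = -11.6 − (-2.376) = -9.224
Substitute f_B = 0.703 − f_A:
f_A·(2.0 − -33.9) = -9.224 − 0.703×(-33.9) = 14.608
f_A = 14.608 / 35.9 = 0.4069

0.407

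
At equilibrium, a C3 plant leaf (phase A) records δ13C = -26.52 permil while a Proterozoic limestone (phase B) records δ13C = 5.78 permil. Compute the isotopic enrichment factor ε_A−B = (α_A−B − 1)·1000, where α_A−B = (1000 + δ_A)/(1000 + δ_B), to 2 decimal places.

α_A−B = (1000 + -26.52) / (1000 + 5.78) = 973.48 / 1005.78 = 0.967886
ε_A−B = (0.967886 − 1) × 1000 = -32.114 permil
(The approximation ε ≈ δ_A − δ_B would give -32.30 permil.)

-32.11 permil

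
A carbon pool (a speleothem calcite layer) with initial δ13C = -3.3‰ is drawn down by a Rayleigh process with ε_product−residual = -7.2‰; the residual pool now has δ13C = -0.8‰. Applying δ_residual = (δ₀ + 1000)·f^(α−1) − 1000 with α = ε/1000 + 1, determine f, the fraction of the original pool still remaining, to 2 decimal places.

α − 1 = ε/1000 = -0.0072
(δ_res + 1000)/(δ₀ + 1000) = (-0.8 + 1000)/(-3.3 + 1000) = 999.2/996.7 = 1.002508
f = 1.002508^(1/-0.0072) = exp(ln(1.002508)/-0.0072) = exp(0.00251/-0.0072)
f = exp(-0.3479) = 0.7061

0.71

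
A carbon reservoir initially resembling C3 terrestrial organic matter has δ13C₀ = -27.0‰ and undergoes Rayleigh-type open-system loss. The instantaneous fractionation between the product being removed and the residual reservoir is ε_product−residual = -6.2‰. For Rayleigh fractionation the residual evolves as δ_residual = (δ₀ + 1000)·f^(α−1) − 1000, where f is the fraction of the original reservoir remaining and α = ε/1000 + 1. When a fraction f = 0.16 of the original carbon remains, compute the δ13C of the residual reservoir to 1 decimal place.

-15.9‰

Rayleigh residual: δ_res = (δ₀ + 1000)·f^(α−1) − 1000
α = ε/1000 + 1 = 0.99380, so α − 1 = -0.00620
f^(α−1) = 0.16^(-0.00620) = 1.011427
δ_res = (-27.0 + 1000) × 1.011427 − 1000 = 984.118 − 1000 = -15.88‰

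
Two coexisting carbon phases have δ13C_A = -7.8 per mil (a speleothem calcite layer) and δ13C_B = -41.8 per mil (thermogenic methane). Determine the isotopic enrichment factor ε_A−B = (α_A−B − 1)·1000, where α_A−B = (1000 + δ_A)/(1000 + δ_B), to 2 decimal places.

α_A−B = (1000 + -7.8) / (1000 + -41.8) = 992.2 / 958.2 = 1.035483
ε_A−B = (1.035483 − 1) × 1000 = 35.483 per mil
(The approximation ε ≈ δ_A − δ_B would give 34.0 per mil.)

35.48 per mil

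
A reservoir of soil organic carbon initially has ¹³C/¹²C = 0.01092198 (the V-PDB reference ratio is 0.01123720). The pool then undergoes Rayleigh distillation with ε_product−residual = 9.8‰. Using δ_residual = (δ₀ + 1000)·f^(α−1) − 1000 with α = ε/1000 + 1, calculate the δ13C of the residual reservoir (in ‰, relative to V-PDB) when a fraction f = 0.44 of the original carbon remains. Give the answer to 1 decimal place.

δ₀ = (0.01092198/0.01123720 − 1)×1000 = (0.971949 − 1)×1000 = -28.051‰
α − 1 = ε/1000 = 0.0098
f^(α−1) = 0.44^(0.0098) = 0.991987
δ_res = (-28.051 + 1000) × 0.991987 − 1000 = 964.160 − 1000 = -35.84‰

-35.8‰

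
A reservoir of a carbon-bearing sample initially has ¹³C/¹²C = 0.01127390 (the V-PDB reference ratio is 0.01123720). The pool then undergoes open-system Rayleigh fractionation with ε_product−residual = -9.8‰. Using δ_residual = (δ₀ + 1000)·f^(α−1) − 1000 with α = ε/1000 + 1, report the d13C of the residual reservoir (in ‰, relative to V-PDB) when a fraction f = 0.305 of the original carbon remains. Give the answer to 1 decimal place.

15.0‰

δ₀ = (0.01127390/0.01123720 − 1)×1000 = (1.003266 − 1)×1000 = 3.266‰
α − 1 = ε/1000 = -0.0098
f^(α−1) = 0.305^(-0.0098) = 1.011705
δ_res = (3.266 + 1000) × 1.011705 − 1000 = 1015.009 − 1000 = 15.01‰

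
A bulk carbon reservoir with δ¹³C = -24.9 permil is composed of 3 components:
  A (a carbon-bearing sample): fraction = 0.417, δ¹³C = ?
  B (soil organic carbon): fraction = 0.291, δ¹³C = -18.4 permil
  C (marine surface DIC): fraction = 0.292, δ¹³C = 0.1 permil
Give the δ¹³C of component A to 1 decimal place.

Isotope mass balance: δ_bulk = Σ fᵢ·δᵢ.
-24.9 = 0.417×δ_A + 0.291×(-18.4) + 0.292×(0.1)
0.417·δ_A = -24.9 − (-5.325) = -19.575
δ_A = -19.575 / 0.417 = -46.94 permil

-46.9 permil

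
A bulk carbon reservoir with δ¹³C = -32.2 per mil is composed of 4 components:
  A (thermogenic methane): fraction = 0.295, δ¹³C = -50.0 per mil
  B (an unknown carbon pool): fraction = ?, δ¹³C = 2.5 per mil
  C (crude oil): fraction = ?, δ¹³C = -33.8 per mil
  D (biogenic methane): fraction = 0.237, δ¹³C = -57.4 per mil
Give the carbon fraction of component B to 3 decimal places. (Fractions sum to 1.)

Let f_B and f_C be the unknown fractions; fractions sum to 1 so f_B + f_C = 0.468.
Mass balance: Σ fᵢ·δᵢ = δ_bulk ⇒ f_B·(2.5) + f_C·(-33.8) = -32.2 − (-28.354) = -3.846
Substitute f_C = 0.468 − f_B:
f_B·(2.5 − -33.8) = -3.846 − 0.468×(-33.8) = 11.972
f_B = 11.972 / 36.3 = 0.3298

0.330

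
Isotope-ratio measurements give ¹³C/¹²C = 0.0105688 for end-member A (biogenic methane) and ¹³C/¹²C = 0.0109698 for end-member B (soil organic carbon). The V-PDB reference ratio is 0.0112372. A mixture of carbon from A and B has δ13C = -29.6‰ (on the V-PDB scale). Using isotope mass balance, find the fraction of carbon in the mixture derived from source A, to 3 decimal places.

0.163

δ_A = (0.0105688/0.0112372 − 1)×1000 = (0.940519 − 1)×1000 = -59.481‰
δ_B = (0.0109698/0.0112372 − 1)×1000 = (0.976204 − 1)×1000 = -23.796‰
f_A = (δ_mix − δ_B)/(δ_A − δ_B) = (-29.6 − (-23.796))/(-59.481 − (-23.796))
f_A = -5.804 / -35.685 = 0.1626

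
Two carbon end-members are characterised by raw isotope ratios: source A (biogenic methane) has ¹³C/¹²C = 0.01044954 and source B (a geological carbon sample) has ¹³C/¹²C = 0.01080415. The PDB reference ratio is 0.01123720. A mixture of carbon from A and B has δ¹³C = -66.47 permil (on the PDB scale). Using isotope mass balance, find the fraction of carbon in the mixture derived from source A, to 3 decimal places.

δ_A = (0.01044954/0.01123720 − 1)×1000 = (0.929906 − 1)×1000 = -70.094 permil
δ_B = (0.01080415/0.01123720 − 1)×1000 = (0.961463 − 1)×1000 = -38.537 permil
f_A = (δ_mix − δ_B)/(δ_A − δ_B) = (-66.47 − (-38.537))/(-70.094 − (-38.537))
f_A = -27.933 / -31.557 = 0.8852

0.885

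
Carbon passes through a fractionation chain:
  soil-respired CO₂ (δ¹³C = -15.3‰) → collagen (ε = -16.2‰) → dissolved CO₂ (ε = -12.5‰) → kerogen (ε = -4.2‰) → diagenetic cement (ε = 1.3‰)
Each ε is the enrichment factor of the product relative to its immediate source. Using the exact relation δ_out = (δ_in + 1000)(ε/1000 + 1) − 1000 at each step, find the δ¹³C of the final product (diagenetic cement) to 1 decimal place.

-46.1‰

step 1: δ = (-15.30 + 1000)·(-16.2/1000 + 1) − 1000 = -31.25‰
step 2: δ = (-31.25 + 1000)·(-12.5/1000 + 1) − 1000 = -43.36‰
step 3: δ = (-43.36 + 1000)·(-4.2/1000 + 1) − 1000 = -47.38‰
step 4: δ = (-47.38 + 1000)·(1.3/1000 + 1) − 1000 = -46.14‰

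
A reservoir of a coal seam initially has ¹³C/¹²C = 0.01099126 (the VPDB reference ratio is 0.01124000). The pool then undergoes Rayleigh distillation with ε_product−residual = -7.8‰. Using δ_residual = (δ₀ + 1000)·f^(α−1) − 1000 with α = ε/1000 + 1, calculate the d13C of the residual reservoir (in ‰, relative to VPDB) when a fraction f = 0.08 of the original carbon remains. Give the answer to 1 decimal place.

δ₀ = (0.01099126/0.01124000 − 1)×1000 = (0.977870 − 1)×1000 = -22.130‰
α − 1 = ε/1000 = -0.0078
f^(α−1) = 0.08^(-0.0078) = 1.019896
δ_res = (-22.130 + 1000) × 1.019896 − 1000 = 997.326 − 1000 = -2.67‰

-2.7‰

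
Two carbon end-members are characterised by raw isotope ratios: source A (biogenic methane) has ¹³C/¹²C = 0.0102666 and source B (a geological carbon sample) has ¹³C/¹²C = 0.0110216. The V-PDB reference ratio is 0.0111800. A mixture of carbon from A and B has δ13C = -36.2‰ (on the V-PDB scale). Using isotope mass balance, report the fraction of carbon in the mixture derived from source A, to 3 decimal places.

δ_A = (0.0102666/0.0111800 − 1)×1000 = (0.918301 − 1)×1000 = -81.699‰
δ_B = (0.0110216/0.0111800 − 1)×1000 = (0.985832 − 1)×1000 = -14.168‰
f_A = (δ_mix − δ_B)/(δ_A − δ_B) = (-36.2 − (-14.168))/(-81.699 − (-14.168))
f_A = -22.032 / -67.531 = 0.3262

0.326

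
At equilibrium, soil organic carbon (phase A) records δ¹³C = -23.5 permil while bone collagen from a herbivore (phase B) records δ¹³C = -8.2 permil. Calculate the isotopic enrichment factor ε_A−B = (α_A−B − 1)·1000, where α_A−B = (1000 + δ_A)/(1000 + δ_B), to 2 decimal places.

-15.43 permil

α_A−B = (1000 + -23.5) / (1000 + -8.2) = 976.5 / 991.8 = 0.984574
ε_A−B = (0.984574 − 1) × 1000 = -15.426 permil
(The approximation ε ≈ δ_A − δ_B would give -15.3 permil.)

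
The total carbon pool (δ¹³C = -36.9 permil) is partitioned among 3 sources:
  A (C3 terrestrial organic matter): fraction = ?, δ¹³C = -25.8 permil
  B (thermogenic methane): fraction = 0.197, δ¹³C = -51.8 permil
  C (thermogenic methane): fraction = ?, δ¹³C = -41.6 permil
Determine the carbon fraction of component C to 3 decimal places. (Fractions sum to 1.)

Let f_C and f_A be the unknown fractions; fractions sum to 1 so f_C + f_A = 0.803.
Mass balance: Σ fᵢ·δᵢ = δ_bulk ⇒ f_C·(-41.6) + f_A·(-25.8) = -36.9 − (-10.205) = -26.695
Substitute f_A = 0.803 − f_C:
f_C·(-41.6 − -25.8) = -26.695 − 0.803×(-25.8) = -5.978
f_C = -5.978 / -15.8 = 0.3784

0.378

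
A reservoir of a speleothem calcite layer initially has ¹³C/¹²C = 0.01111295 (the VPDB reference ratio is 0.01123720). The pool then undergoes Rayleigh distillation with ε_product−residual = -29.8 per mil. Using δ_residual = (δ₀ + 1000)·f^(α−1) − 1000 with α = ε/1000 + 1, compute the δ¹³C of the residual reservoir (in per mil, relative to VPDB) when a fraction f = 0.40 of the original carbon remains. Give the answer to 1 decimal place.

16.3 per mil

δ₀ = (0.01111295/0.01123720 − 1)×1000 = (0.988943 − 1)×1000 = -11.057 per mil
α − 1 = ε/1000 = -0.0298
f^(α−1) = 0.40^(-0.0298) = 1.027682
δ_res = (-11.057 + 1000) × 1.027682 − 1000 = 1016.319 − 1000 = 16.32 per mil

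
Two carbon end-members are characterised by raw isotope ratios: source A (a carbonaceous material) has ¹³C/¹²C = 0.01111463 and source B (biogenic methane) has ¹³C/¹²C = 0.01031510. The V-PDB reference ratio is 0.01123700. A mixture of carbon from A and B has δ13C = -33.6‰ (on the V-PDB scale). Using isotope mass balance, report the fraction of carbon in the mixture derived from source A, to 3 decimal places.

0.681

δ_A = (0.01111463/0.01123700 − 1)×1000 = (0.989110 − 1)×1000 = -10.890‰
δ_B = (0.01031510/0.01123700 − 1)×1000 = (0.917959 − 1)×1000 = -82.041‰
f_A = (δ_mix − δ_B)/(δ_A − δ_B) = (-33.6 − (-82.041))/(-10.890 − (-82.041))
f_A = 48.441 / 71.152 = 0.6808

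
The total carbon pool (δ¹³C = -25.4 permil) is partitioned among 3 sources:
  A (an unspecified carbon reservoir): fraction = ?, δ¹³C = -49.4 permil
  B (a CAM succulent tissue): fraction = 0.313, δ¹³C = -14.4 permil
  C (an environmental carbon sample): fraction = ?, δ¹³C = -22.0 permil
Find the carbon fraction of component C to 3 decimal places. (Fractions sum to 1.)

0.476

Let f_C and f_A be the unknown fractions; fractions sum to 1 so f_C + f_A = 0.687.
Mass balance: Σ fᵢ·δᵢ = δ_bulk ⇒ f_C·(-22.0) + f_A·(-49.4) = -25.4 − (-4.507) = -20.893
Substitute f_A = 0.687 − f_C:
f_C·(-22.0 − -49.4) = -20.893 − 0.687×(-49.4) = 13.045
f_C = 13.045 / 27.4 = 0.4761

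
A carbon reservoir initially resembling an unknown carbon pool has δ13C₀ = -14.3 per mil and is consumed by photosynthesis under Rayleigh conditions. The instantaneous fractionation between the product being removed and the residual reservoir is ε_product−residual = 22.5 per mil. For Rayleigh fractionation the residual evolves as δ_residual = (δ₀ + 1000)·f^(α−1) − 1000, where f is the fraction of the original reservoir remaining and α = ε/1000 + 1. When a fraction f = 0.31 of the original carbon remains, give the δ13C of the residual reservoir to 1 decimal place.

-39.9 per mil

Rayleigh residual: δ_res = (δ₀ + 1000)·f^(α−1) − 1000
α = ε/1000 + 1 = 1.02250, so α − 1 = 0.02250
f^(α−1) = 0.31^(0.02250) = 0.973993
δ_res = (-14.3 + 1000) × 0.973993 − 1000 = 960.064 − 1000 = -39.94 per mil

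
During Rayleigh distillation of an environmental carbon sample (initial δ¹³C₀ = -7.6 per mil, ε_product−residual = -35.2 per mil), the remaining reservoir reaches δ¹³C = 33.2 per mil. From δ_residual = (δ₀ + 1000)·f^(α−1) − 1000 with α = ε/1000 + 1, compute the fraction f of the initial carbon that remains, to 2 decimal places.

0.32

α − 1 = ε/1000 = -0.0352
(δ_res + 1000)/(δ₀ + 1000) = (33.2 + 1000)/(-7.6 + 1000) = 1033.2/992.4 = 1.041112
f = 1.041112^(1/-0.0352) = exp(ln(1.041112)/-0.0352) = exp(0.04029/-0.0352)
f = exp(-1.1446) = 0.3184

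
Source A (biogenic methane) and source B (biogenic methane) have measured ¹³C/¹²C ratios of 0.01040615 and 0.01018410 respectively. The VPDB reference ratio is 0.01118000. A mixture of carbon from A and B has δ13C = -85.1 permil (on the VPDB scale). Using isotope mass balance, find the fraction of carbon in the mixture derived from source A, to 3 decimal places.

0.200

δ_A = (0.01040615/0.01118000 − 1)×1000 = (0.930783 − 1)×1000 = -69.217 permil
δ_B = (0.01018410/0.01118000 − 1)×1000 = (0.910921 − 1)×1000 = -89.079 permil
f_A = (δ_mix − δ_B)/(δ_A − δ_B) = (-85.1 − (-89.079))/(-69.217 − (-89.079))
f_A = 3.979 / 19.861 = 0.2003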